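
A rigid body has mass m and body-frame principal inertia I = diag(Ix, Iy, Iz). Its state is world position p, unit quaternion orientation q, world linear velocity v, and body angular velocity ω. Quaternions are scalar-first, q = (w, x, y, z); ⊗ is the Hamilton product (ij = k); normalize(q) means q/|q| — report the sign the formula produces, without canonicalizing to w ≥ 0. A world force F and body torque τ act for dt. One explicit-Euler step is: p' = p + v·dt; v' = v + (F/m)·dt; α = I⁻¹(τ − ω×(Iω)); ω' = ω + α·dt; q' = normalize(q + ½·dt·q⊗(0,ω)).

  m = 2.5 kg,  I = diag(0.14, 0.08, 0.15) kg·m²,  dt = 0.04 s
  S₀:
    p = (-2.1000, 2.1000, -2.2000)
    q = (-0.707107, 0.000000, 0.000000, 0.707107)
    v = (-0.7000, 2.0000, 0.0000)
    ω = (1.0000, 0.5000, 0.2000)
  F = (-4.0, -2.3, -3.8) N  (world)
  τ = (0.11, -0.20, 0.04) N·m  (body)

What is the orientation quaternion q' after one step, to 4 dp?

q' = (-0.7098, -0.0212, 0.0071, 0.7041)

2q̇ = q⊗(0,ω) = (-0.1414214, -1.0606605, 0.3535535, -0.1414214)
q' = normalize(q + ½dt·q⊗(0,ω)) = (-0.7098, -0.0212, 0.0071, 0.7041)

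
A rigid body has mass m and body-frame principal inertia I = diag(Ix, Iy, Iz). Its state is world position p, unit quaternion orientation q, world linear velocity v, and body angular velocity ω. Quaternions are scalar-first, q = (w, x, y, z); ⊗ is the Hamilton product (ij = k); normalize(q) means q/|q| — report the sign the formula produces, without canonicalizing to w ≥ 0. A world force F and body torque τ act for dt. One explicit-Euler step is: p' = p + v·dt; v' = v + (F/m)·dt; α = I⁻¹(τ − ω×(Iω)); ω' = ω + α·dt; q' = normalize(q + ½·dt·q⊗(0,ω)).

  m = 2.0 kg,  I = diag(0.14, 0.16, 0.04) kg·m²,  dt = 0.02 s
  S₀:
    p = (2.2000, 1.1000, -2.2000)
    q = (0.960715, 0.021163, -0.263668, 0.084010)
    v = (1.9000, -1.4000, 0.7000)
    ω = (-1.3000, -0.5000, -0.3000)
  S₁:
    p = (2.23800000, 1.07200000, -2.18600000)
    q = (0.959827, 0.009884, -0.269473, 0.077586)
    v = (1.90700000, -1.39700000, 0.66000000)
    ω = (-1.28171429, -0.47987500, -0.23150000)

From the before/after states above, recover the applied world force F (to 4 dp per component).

v₁ − v₀ = (0.00700000, 0.00300000, -0.04000000)
applied force F = (0.7000, 0.3000, -4.0000)

F = (0.7000, 0.3000, -4.0000)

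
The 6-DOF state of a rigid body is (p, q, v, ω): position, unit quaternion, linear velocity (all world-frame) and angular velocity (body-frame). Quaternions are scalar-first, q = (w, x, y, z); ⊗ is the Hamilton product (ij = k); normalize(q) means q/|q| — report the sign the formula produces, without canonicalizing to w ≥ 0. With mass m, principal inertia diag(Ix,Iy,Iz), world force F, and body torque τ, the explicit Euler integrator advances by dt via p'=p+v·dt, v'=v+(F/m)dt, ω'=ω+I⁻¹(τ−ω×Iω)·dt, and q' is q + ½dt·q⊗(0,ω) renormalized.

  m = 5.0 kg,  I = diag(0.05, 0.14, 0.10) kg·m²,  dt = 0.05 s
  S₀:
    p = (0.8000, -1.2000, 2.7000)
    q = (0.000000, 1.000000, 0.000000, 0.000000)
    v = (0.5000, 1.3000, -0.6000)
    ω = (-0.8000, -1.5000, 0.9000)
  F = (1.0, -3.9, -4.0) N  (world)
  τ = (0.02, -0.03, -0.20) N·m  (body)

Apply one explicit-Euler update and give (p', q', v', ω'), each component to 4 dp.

p' = (0.8250, -1.1350, 2.6700)
q' = (0.0200, 0.9988, -0.0225, -0.0375)
v' = (0.5100, 1.2610, -0.6400)
ω' = (-0.8340, -1.5236, 0.7460)

precession coupling ω×(Iω) = (0.0540, 0.0360, 0.1080)
α = I⁻¹(τ − ω×Iω) = (-0.6800, -0.4714, -3.0800)
new body rate ω' = (-0.8340, -1.5236, 0.7460)
2q̇ = q⊗(0,ω) = (0.8000000, 0.0000000, -0.9000000, -1.5000000)
q' = normalize(q + ½dt·q⊗(0,ω)) = (0.0200, 0.9988, -0.0225, -0.0375)
linear accel F/m = (0.2000, -0.7800, -0.8000)
new position p' = (0.8250, -1.1350, 2.6700)
new velocity v' = (0.5100, 1.2610, -0.6400)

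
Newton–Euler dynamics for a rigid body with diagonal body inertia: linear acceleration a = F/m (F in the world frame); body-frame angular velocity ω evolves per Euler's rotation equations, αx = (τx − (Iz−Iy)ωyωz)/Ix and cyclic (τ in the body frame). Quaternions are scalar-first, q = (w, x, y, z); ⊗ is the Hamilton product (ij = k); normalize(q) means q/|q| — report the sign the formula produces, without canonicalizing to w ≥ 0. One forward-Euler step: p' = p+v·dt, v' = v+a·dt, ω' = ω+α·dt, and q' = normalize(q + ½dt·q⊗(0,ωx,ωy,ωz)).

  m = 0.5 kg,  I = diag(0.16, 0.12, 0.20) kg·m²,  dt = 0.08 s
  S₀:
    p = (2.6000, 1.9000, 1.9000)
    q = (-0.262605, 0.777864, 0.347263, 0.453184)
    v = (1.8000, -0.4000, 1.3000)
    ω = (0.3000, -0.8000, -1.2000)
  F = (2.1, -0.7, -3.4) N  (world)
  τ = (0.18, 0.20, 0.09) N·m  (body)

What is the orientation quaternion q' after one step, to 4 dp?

q' = (-0.2387, 0.7712, 0.3978, 0.4360)

Hamilton product q⊗(0,ω) = (0.5882720, -0.1329499, 1.2794760, -0.4113441)
updated quaternion q' = (-0.2387, 0.7712, 0.3978, 0.4360)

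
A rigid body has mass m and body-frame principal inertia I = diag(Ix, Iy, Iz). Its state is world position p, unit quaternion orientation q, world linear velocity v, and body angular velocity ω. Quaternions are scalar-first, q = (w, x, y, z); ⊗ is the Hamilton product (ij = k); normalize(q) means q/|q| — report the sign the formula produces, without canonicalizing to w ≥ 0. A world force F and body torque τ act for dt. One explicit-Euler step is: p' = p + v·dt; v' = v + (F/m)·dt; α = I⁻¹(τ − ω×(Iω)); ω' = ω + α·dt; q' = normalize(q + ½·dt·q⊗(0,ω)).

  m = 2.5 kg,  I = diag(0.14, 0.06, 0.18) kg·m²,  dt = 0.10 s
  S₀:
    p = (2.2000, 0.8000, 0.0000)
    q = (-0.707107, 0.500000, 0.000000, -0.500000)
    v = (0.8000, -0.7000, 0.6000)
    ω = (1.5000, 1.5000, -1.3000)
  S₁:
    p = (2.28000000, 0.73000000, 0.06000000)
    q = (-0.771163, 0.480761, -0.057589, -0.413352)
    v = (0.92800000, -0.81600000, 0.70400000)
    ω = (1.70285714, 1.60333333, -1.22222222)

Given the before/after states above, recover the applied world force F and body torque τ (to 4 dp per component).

F = (3.2000, -2.9000, 2.6000)
τ = (0.0500, 0.1400, -0.0400)

velocity change Δv = (0.12800000, -0.11600000, 0.10400000)
applied force F = (3.2000, -2.9000, 2.6000)
ω₁ − ω₀ = (0.20285714, 0.10333333, 0.07777778)
applied torque τ = (0.0500, 0.1400, -0.0400)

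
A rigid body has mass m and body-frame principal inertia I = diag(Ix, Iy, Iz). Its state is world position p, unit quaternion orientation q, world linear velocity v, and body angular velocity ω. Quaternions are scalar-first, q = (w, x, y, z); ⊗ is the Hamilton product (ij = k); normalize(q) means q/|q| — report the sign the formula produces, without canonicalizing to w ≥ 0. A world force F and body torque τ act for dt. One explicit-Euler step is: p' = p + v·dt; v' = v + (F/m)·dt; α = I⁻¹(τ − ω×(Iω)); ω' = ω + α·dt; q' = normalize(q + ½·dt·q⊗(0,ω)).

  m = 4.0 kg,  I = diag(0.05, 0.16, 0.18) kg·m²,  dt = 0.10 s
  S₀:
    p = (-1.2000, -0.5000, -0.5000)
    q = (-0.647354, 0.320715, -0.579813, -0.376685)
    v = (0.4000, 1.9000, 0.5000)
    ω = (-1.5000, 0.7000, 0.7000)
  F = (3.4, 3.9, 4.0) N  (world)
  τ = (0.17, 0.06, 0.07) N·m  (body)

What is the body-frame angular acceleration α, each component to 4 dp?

α = (3.2040, -0.4781, 1.0306)

gyro term ω×Iω = (0.0098, 0.1365, -0.1155)
α = I⁻¹(τ − ω×Iω) = (3.2040, -0.4781, 1.0306)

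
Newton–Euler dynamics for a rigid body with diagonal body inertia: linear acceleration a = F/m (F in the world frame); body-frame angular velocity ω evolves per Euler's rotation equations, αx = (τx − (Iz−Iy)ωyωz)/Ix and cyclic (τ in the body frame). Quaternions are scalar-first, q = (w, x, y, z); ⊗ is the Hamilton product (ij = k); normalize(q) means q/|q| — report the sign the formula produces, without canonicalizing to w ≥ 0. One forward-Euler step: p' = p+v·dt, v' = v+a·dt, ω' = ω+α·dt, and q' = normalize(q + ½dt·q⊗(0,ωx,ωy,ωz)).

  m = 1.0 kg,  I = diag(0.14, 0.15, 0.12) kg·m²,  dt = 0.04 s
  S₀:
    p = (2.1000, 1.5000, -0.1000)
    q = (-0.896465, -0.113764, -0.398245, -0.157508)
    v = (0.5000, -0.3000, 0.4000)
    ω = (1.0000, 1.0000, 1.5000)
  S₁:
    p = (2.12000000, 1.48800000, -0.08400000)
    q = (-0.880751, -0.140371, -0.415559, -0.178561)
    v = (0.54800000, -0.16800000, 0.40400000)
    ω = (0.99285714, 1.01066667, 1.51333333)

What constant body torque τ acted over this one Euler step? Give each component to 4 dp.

rate change Δω = (-0.00714286, 0.01066667, 0.01333333)
ω₀×(Iω₀) = (-0.0450, 0.0300, 0.0100)
I·α + gyro = (-0.0700, 0.0700, 0.0500)

τ = (-0.0700, 0.0700, 0.0500)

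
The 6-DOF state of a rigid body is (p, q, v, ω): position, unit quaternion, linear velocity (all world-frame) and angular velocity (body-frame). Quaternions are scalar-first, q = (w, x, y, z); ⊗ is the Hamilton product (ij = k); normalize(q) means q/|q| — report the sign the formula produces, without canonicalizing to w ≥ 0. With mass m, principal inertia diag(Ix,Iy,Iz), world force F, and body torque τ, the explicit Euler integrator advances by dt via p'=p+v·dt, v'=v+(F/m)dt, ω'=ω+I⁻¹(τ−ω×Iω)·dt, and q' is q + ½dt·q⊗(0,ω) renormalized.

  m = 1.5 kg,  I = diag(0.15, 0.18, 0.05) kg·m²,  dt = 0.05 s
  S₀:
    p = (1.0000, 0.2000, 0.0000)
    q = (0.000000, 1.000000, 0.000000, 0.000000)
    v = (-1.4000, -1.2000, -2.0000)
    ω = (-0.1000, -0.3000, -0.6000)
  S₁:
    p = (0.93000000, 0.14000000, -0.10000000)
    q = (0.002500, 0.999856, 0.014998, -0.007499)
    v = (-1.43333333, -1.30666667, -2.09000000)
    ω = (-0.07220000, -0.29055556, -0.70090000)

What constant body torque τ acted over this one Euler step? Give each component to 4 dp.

τ = (0.0600, 0.0400, -0.1000)

Δω = ω₁−ω₀ = (0.02780000, 0.00944444, -0.10090000)
ω₀×(Iω₀) = (-0.0234, 0.0060, 0.0009)
applied torque τ = (0.0600, 0.0400, -0.1000)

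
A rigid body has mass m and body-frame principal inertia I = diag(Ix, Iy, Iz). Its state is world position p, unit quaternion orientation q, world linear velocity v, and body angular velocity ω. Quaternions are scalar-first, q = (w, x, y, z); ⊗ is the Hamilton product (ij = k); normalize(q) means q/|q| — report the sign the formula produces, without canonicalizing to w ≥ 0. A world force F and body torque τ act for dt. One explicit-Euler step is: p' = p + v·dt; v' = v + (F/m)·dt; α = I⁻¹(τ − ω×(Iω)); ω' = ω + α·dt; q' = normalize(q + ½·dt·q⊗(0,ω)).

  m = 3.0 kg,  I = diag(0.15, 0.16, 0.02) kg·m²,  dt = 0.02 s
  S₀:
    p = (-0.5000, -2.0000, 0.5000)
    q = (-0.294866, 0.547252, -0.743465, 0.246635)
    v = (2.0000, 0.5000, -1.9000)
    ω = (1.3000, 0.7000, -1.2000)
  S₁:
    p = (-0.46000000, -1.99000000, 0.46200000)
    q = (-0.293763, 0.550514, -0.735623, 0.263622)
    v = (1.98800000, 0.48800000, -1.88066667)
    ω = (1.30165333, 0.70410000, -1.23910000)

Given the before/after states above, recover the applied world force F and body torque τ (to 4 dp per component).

v₁ − v₀ = (-0.01200000, -0.01200000, 0.01933333)
m·(v₁−v₀)/dt = (-1.8000, -1.8000, 2.9000)
ω₁ − ω₀ = (0.00165333, 0.00410000, -0.03910000)
ω₀×(Iω₀) = (0.1176, -0.2028, 0.0091)
applied torque τ = (0.1300, -0.1700, -0.0300)

F = (-1.8000, -1.8000, 2.9000)
τ = (0.1300, -0.1700, -0.0300)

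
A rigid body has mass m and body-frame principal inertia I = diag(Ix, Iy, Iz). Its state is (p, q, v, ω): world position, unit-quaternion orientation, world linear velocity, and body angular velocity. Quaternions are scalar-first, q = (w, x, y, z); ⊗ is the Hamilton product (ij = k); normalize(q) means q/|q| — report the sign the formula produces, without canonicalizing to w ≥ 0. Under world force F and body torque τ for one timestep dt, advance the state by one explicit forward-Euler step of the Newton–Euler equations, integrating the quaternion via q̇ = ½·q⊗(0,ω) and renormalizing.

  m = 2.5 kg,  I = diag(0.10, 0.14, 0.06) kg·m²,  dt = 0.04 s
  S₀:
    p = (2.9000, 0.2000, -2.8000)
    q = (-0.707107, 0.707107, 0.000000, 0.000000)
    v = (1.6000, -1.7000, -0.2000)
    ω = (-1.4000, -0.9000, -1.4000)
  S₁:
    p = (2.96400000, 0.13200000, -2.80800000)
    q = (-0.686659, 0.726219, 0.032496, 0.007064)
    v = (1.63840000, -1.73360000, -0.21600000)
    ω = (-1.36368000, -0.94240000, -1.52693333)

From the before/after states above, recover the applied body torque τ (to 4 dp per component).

Δω = ω₁−ω₀ = (0.03632000, -0.04240000, -0.12693333)
applied torque τ = (-0.0100, -0.0700, -0.1400)

τ = (-0.0100, -0.0700, -0.1400)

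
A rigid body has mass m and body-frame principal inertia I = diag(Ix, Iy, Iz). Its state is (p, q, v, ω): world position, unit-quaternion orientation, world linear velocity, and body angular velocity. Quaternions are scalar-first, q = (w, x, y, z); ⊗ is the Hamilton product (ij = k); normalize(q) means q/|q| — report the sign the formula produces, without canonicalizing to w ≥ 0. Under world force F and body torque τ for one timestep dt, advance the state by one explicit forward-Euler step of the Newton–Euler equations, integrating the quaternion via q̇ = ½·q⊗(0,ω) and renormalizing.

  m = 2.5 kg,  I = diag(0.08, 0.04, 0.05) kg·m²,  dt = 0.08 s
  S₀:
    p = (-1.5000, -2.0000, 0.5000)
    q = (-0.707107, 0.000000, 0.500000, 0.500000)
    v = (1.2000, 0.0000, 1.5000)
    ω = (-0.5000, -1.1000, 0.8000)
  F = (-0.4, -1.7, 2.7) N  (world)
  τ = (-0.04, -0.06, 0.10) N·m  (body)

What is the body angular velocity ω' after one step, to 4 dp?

ω' = (-0.5312, -1.1960, 0.9952)

gyro term ω×Iω = (-0.0088, -0.0120, -0.0220)
angular accel α = (-0.3900, -1.2000, 2.4400)
new body rate ω' = (-0.5312, -1.1960, 0.9952)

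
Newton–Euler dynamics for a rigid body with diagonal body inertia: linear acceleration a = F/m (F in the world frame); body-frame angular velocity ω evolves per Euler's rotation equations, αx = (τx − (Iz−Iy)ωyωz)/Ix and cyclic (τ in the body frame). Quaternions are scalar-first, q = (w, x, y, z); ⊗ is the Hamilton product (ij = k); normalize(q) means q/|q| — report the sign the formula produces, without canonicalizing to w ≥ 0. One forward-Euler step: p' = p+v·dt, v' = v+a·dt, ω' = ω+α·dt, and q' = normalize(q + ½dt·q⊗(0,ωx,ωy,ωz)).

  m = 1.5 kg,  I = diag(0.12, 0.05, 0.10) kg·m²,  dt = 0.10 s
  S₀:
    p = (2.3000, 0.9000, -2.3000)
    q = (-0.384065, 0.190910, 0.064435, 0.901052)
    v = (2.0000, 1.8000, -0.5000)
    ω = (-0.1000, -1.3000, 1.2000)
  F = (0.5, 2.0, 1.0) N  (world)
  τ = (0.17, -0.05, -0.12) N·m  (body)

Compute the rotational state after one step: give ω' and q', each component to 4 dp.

precession coupling ω×(Iω) = (-0.0780, -0.0024, -0.0091)
(τ − ω×Iω)/I = (2.0667, -0.9520, -1.1090)
ω + α·dt = (0.1067, -1.3952, 1.0891)
q⊗(0,ω) = (-0.9784059, 1.2870961, 0.1800873, -0.7026175)
updated quaternion q' = (-0.4313, 0.2543, 0.0732, 0.8625)

ω' = (0.1067, -1.3952, 1.0891)
q' = (-0.4313, 0.2543, 0.0732, 0.8625)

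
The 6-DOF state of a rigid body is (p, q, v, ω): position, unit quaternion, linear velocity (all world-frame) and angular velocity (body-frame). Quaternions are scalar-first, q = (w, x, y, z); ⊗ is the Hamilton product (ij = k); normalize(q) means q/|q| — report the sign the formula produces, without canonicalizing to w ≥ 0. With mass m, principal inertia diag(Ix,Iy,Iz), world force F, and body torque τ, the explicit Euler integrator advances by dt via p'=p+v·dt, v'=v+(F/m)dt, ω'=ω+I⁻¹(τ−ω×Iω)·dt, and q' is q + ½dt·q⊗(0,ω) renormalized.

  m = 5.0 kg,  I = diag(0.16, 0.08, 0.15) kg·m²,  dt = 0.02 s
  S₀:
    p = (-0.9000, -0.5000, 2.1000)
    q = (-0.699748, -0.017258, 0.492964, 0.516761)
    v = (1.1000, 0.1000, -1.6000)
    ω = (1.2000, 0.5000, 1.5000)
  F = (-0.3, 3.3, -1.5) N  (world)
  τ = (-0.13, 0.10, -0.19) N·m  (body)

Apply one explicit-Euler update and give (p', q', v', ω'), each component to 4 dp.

p' = (-0.8780, -0.4980, 2.0680)
q' = (-0.7096, -0.0208, 0.4958, 0.5002)
v' = (1.0988, 0.1132, -1.6060)
ω' = (1.1772, 0.5205, 1.4811)

a = F/m = (-0.0600, 0.6600, -0.3000)
p' = p + v·dt = (-0.8780, -0.4980, 2.0680)
v' = v + a·dt = (1.0988, 0.1132, -1.6060)
angular accel α = (-1.1406, 1.0250, -0.9467)
ω + α·dt = (1.1772, 0.5205, 1.4811)
Hamilton product q⊗(0,ω) = (-1.0009139, -0.3586321, 0.2961262, -1.6498078)
q + ½dt·q⊗(0,ω), renormalized = (-0.7096, -0.0208, 0.4958, 0.5002)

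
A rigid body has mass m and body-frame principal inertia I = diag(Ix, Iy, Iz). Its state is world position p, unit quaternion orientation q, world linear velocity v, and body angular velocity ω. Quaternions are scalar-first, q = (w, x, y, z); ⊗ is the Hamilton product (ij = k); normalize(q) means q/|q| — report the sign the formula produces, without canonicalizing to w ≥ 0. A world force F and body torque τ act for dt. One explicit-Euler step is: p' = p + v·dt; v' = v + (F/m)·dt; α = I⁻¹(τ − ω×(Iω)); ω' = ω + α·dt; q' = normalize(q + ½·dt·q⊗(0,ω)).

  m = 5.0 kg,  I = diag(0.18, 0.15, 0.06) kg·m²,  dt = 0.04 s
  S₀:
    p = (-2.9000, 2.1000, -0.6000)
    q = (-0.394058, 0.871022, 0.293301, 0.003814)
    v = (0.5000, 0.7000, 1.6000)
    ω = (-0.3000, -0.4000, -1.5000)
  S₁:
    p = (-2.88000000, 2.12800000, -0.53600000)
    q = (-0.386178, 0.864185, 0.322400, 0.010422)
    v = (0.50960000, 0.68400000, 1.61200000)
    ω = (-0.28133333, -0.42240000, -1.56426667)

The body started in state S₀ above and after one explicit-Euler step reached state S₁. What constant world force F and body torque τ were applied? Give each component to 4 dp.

Δω = ω₁−ω₀ = (0.01866667, -0.02240000, -0.06426667)
gyro term ω₀×Iω₀ = (-0.0540, 0.0540, -0.0036)
τ = I·(Δω/dt) + ω₀×(Iω₀) = (0.0300, -0.0300, -0.1000)
Δv = v₁−v₀ = (0.00960000, -0.01600000, 0.01200000)
F = m·Δv/dt = (1.2000, -2.0000, 1.5000)

F = (1.2000, -2.0000, 1.5000)
τ = (0.0300, -0.0300, -0.1000)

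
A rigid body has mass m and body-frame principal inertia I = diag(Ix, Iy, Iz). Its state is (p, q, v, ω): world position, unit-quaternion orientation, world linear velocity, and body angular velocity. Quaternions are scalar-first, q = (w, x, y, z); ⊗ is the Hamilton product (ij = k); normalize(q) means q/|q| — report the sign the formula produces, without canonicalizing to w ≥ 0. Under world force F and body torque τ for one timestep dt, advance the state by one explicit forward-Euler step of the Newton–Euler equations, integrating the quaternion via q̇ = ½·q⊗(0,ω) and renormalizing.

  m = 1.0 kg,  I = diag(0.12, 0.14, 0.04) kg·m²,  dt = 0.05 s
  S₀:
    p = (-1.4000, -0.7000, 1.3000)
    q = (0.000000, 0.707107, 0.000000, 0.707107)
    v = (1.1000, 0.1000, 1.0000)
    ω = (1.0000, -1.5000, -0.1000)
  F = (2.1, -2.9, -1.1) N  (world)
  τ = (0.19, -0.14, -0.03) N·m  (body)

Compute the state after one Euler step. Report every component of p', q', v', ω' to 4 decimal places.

(τ − ω×Iω)/I = (1.7083, -0.9429, 0.0000)
ω + α·dt = (1.0854, -1.5471, -0.1000)
2q̇ = q⊗(0,ω) = (-0.6363963, 1.0606605, 0.7778177, -1.0606605)
q' = normalize(q + ½dt·q⊗(0,ω)) = (-0.0159, 0.7329, 0.0194, 0.6799)
a = (2.1000, -2.9000, -1.1000)
p + v·dt = (-1.3450, -0.6950, 1.3500)
v' = v + a·dt = (1.2050, -0.0450, 0.9450)

p' = (-1.3450, -0.6950, 1.3500)
q' = (-0.0159, 0.7329, 0.0194, 0.6799)
v' = (1.2050, -0.0450, 0.9450)
ω' = (1.0854, -1.5471, -0.1000)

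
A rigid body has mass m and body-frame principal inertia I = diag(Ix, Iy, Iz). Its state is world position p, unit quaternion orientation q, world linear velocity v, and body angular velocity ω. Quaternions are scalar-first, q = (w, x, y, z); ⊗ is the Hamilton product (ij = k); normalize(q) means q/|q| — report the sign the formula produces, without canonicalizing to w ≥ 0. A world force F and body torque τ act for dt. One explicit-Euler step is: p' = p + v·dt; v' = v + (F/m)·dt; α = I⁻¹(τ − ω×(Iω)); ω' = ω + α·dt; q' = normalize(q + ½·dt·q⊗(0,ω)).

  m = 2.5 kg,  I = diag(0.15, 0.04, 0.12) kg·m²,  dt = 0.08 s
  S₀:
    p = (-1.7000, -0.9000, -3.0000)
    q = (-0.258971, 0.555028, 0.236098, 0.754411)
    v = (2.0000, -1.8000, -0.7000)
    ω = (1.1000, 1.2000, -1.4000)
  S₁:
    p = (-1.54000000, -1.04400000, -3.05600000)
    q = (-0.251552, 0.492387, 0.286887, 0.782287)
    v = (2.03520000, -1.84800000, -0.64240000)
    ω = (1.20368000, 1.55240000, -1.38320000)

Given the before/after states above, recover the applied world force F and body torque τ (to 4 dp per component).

F = (1.1000, -1.5000, 1.8000)
τ = (0.0600, 0.1300, -0.1200)

Δv = v₁−v₀ = (0.03520000, -0.04800000, 0.05760000)
m·(v₁−v₀)/dt = (1.1000, -1.5000, 1.8000)
rate change Δω = (0.10368000, 0.35240000, 0.01680000)
ω₀×(Iω₀) = (-0.1344, -0.0462, -0.1452)
I·α + gyro = (0.0600, 0.1300, -0.1200)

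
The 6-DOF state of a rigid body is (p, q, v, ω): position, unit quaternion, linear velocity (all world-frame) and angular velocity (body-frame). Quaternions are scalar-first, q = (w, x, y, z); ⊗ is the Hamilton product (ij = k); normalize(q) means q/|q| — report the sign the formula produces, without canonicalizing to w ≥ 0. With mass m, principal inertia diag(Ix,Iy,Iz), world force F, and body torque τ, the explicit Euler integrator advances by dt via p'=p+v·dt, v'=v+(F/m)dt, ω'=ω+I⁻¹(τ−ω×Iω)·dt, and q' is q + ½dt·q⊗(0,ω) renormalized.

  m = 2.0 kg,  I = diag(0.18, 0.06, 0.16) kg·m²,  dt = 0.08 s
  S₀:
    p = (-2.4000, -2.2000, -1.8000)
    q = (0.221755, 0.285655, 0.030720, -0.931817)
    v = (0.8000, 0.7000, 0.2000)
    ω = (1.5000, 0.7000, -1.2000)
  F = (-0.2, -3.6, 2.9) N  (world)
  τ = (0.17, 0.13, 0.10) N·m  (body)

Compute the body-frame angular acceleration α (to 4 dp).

ω×(Iω) gyroscopic = (-0.0840, -0.0360, -0.1260)
α = I⁻¹(τ − ω×Iω) = (1.4111, 2.7667, 1.4125)

α = (1.4111, 2.7667, 1.4125)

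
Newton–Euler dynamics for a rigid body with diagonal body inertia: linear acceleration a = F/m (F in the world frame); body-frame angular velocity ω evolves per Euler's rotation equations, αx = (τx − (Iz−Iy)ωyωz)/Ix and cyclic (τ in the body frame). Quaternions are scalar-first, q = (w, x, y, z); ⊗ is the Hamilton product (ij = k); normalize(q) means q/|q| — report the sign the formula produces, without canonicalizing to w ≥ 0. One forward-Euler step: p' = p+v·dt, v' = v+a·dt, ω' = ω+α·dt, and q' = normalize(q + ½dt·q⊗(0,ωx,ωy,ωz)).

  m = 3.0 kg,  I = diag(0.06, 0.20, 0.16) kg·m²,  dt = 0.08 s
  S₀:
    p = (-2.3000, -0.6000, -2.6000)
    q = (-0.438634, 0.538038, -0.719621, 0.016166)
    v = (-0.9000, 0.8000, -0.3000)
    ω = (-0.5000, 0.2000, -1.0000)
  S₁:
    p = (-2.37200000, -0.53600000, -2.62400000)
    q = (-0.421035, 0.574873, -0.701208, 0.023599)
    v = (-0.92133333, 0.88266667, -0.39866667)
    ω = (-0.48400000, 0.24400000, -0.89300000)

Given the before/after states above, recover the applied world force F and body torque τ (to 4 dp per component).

ω₁ − ω₀ = (0.01600000, 0.04400000, 0.10700000)
gyro term ω₀×Iω₀ = (0.0080, -0.0500, -0.0140)
I·α + gyro = (0.0200, 0.0600, 0.2000)
Δv = v₁−v₀ = (-0.02133333, 0.08266667, -0.09866667)
F = m·Δv/dt = (-0.8000, 3.1000, -3.7000)

F = (-0.8000, 3.1000, -3.7000)
τ = (0.0200, 0.0600, 0.2000)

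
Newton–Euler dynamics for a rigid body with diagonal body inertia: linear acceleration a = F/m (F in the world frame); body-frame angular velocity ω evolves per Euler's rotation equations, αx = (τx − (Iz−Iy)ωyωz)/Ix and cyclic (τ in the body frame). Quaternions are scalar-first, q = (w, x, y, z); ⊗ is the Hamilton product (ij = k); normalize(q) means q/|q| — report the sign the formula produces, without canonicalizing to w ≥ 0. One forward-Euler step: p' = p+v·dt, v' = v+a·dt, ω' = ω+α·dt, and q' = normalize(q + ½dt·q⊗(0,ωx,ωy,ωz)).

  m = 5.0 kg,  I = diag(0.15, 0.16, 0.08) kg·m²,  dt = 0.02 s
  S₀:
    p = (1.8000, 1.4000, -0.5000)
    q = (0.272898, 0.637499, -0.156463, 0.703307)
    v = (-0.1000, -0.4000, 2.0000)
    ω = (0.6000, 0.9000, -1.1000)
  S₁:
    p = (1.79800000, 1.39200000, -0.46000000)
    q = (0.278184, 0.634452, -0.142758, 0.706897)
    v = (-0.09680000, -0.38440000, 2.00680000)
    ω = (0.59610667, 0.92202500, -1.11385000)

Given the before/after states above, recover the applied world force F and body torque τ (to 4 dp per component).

ω₁ − ω₀ = (-0.00389333, 0.02202500, -0.01385000)
τ = I·(Δω/dt) + ω₀×(Iω₀) = (0.0500, 0.1300, -0.0500)
v₁ − v₀ = (0.00320000, 0.01560000, 0.00680000)
applied force F = (0.8000, 3.9000, 1.7000)

F = (0.8000, 3.9000, 1.7000)
τ = (0.0500, 0.1300, -0.0500)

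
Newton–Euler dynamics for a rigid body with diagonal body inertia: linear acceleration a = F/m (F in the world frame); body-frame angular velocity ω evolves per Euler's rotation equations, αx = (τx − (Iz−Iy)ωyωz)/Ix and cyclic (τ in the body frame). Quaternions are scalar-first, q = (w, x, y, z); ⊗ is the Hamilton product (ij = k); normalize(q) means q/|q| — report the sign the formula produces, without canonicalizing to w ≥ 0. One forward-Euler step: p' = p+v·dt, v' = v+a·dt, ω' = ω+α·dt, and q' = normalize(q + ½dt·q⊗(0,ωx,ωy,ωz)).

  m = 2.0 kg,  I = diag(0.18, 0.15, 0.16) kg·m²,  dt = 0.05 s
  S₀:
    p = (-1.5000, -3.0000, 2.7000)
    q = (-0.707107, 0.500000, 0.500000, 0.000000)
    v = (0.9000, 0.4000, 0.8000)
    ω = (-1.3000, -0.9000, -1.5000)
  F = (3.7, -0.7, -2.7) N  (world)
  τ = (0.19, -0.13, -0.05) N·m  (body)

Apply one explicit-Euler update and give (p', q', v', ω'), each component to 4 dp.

(τ − ω×Iω)/I = (0.9806, -1.1267, -0.0931)
ω + α·dt = (-1.2510, -0.9563, -1.5047)
Hamilton product q⊗(0,ω) = (1.1000000, 0.1692391, 1.3863963, 1.2606605)
q' = normalize(q + ½dt·q⊗(0,ω)) = (-0.6786, 0.5035, 0.5339, 0.0315)
linear accel F/m = (1.8500, -0.3500, -1.3500)
new position p' = (-1.4550, -2.9800, 2.7400)
v + (F/m)dt = (0.9925, 0.3825, 0.7325)

p' = (-1.4550, -2.9800, 2.7400)
q' = (-0.6786, 0.5035, 0.5339, 0.0315)
v' = (0.9925, 0.3825, 0.7325)
ω' = (-1.2510, -0.9563, -1.5047)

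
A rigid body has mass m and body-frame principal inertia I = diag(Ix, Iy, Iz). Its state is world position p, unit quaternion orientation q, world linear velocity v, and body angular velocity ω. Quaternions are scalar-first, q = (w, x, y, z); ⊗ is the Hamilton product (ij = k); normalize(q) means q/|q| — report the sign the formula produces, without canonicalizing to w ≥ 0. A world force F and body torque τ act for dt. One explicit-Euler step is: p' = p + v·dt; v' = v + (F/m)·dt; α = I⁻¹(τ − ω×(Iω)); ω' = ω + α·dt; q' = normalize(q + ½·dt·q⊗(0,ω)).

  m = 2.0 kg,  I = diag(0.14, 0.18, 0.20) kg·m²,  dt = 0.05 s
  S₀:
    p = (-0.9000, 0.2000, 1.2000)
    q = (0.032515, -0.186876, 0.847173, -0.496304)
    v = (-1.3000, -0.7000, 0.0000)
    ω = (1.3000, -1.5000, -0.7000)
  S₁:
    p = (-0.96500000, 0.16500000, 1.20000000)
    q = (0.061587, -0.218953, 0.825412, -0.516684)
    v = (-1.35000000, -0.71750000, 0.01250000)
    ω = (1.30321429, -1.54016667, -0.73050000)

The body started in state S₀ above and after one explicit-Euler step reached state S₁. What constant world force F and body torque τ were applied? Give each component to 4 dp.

v₁ − v₀ = (-0.05000000, -0.01750000, 0.01250000)
F = m·Δv/dt = (-2.0000, -0.7000, 0.5000)
ω₁ − ω₀ = (0.00321429, -0.04016667, -0.03050000)
I·α + gyro = (0.0300, -0.0900, -0.2000)

F = (-2.0000, -0.7000, 0.5000)
τ = (0.0300, -0.0900, -0.2000)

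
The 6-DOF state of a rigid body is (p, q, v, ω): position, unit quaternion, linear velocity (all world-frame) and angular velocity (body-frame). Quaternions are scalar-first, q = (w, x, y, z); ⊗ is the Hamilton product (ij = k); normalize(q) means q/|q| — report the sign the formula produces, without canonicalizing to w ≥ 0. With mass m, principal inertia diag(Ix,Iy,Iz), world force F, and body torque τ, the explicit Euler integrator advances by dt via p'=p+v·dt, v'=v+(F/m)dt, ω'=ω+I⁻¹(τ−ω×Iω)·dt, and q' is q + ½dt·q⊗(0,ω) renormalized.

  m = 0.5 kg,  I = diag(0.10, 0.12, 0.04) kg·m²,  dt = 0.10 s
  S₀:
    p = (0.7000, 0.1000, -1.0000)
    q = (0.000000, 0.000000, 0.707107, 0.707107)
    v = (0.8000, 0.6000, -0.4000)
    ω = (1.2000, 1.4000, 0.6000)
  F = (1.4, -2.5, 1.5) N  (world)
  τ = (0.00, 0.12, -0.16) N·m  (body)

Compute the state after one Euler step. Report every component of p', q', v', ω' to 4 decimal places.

p' = (0.7800, 0.1600, -1.0400)
q' = (-0.0704, -0.0282, 0.7460, 0.6616)
v' = (1.0800, 0.1000, -0.1000)
ω' = (1.2672, 1.4640, 0.1160)

gyro term ω×Iω = (-0.0672, 0.0432, 0.0336)
angular accel α = (0.6720, 0.6400, -4.8400)
ω + α·dt = (1.2672, 1.4640, 0.1160)
Hamilton product q⊗(0,ω) = (-1.4142140, -0.5656856, 0.8485284, -0.8485284)
q' = normalize(q + ½dt·q⊗(0,ω)) = (-0.0704, -0.0282, 0.7460, 0.6616)
a = F/m = (2.8000, -5.0000, 3.0000)
p + v·dt = (0.7800, 0.1600, -1.0400)
new velocity v' = (1.0800, 0.1000, -0.1000)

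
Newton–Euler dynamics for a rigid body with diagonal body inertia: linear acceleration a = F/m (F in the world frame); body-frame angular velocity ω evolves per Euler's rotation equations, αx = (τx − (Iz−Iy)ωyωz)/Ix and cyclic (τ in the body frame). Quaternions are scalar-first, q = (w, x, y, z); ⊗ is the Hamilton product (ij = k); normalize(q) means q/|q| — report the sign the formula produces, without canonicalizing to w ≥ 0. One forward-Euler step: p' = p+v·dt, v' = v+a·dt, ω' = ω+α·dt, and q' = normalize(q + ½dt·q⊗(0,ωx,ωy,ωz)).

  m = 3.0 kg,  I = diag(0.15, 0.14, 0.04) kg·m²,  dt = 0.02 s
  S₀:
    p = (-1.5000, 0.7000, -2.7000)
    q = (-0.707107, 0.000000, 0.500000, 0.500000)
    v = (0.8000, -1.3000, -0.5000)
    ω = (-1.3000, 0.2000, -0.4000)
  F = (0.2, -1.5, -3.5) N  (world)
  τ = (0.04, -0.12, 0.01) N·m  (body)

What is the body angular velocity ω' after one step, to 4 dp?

α = I⁻¹(τ − ω×Iω) = (0.2133, -1.2657, 0.1850)
new body rate ω' = (-1.2957, 0.1747, -0.3963)

ω' = (-1.2957, 0.1747, -0.3963)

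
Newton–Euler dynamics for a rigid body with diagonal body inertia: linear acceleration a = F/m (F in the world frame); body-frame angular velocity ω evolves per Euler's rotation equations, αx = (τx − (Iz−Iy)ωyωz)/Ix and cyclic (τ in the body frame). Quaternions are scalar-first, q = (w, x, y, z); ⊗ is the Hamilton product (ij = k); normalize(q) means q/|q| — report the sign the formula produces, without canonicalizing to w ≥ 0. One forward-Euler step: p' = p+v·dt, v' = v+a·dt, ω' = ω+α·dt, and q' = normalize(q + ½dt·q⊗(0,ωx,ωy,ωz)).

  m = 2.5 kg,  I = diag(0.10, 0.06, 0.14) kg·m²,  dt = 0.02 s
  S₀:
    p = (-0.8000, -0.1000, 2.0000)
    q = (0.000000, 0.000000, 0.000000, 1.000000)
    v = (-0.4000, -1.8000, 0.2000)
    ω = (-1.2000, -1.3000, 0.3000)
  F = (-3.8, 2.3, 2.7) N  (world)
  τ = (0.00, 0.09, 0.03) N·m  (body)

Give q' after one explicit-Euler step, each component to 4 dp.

q⊗(0,ω) = (-0.3000000, 1.3000000, -1.2000000, 0.0000000)
q' = normalize(q + ½dt·q⊗(0,ω)) = (-0.0030, 0.0130, -0.0120, 0.9998)

q' = (-0.0030, 0.0130, -0.0120, 0.9998)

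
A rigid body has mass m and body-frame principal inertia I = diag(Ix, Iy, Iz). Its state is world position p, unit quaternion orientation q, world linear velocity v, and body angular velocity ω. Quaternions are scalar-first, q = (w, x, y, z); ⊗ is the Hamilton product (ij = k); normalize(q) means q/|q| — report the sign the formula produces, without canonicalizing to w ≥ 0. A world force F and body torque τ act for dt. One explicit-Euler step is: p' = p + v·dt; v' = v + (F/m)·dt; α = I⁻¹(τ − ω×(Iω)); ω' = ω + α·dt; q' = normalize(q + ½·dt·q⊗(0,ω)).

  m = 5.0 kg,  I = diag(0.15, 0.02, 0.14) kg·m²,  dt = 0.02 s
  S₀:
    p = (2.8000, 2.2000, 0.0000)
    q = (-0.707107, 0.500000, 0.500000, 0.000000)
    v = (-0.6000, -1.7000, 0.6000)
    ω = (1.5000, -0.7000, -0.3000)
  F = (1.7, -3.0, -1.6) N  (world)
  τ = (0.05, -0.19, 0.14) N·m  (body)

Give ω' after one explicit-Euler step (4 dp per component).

angular accel α = (0.1653, -9.2750, 0.0250)
new body rate ω' = (1.5033, -0.8855, -0.2995)

ω' = (1.5033, -0.8855, -0.2995)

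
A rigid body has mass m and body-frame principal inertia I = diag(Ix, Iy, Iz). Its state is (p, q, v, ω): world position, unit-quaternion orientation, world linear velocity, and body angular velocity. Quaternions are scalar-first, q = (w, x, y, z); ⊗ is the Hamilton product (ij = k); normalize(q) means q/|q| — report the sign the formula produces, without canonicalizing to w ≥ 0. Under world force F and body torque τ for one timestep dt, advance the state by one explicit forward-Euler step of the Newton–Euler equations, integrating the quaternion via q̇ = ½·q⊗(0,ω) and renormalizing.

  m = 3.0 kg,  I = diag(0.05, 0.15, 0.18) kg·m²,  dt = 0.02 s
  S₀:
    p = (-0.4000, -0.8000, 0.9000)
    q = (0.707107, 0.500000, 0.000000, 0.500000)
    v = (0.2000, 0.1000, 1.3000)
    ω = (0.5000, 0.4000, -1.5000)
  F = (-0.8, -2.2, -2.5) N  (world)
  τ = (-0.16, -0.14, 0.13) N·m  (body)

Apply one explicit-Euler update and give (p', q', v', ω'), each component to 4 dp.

angular accel α = (-2.8400, -1.5833, 0.6111)
ω' = ω + α·dt = (0.4432, 0.3683, -1.4878)
q⊗(0,ω) = (0.5000000, 0.1535535, 1.2828428, -0.8606605)
updated quaternion q' = (0.7120, 0.5015, 0.0128, 0.4913)
p' = p + v·dt = (-0.3960, -0.7980, 0.9260)
v' = v + a·dt = (0.1947, 0.0853, 1.2833)

p' = (-0.3960, -0.7980, 0.9260)
q' = (0.7120, 0.5015, 0.0128, 0.4913)
v' = (0.1947, 0.0853, 1.2833)
ω' = (0.4432, 0.3683, -1.4878)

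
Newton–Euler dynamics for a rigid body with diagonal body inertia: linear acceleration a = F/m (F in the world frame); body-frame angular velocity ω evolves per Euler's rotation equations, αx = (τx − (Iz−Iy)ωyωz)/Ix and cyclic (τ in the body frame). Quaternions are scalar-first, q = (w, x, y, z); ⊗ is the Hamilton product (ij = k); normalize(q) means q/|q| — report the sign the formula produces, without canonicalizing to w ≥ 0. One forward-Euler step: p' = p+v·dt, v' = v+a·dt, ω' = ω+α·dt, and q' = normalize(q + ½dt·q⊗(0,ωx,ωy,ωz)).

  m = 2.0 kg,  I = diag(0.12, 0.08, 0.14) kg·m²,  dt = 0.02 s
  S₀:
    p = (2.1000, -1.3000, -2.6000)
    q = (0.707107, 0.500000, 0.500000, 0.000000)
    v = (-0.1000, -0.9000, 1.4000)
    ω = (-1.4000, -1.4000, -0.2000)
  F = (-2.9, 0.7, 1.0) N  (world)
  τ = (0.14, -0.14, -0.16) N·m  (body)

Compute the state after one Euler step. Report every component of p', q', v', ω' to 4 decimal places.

p' = (2.0980, -1.3180, -2.5720)
q' = (0.7210, 0.4890, 0.4910, -0.0014)
v' = (-0.1290, -0.8930, 1.4100)
ω' = (-1.3795, -1.4336, -0.2117)

gyro term ω×Iω = (0.0168, -0.0056, -0.0784)
α = I⁻¹(τ − ω×Iω) = (1.0267, -1.6800, -0.5829)
new body rate ω' = (-1.3795, -1.4336, -0.2117)
Hamilton product q⊗(0,ω) = (1.4000000, -1.0899498, -0.8899498, -0.1414214)
updated quaternion q' = (0.7210, 0.4890, 0.4910, -0.0014)
new position p' = (2.0980, -1.3180, -2.5720)
new velocity v' = (-0.1290, -0.8930, 1.4100)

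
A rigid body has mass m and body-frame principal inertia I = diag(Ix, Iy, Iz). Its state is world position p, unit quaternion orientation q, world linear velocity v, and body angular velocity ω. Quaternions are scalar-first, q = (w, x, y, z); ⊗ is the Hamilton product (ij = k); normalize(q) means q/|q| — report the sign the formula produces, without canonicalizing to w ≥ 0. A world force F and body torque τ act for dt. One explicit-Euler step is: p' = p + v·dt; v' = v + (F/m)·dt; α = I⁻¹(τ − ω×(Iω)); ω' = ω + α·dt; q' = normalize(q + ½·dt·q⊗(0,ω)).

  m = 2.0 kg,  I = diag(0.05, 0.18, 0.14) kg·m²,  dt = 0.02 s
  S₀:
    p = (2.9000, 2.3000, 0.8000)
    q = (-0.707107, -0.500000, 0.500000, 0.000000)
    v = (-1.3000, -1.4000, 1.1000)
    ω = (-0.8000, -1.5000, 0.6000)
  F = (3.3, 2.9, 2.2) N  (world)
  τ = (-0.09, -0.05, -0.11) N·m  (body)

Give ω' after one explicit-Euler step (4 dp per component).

ω' = (-0.8504, -1.5104, 0.5620)

precession coupling ω×(Iω) = (0.0360, 0.0432, 0.1560)
α = I⁻¹(τ − ω×Iω) = (-2.5200, -0.5178, -1.9000)
ω' = ω + α·dt = (-0.8504, -1.5104, 0.5620)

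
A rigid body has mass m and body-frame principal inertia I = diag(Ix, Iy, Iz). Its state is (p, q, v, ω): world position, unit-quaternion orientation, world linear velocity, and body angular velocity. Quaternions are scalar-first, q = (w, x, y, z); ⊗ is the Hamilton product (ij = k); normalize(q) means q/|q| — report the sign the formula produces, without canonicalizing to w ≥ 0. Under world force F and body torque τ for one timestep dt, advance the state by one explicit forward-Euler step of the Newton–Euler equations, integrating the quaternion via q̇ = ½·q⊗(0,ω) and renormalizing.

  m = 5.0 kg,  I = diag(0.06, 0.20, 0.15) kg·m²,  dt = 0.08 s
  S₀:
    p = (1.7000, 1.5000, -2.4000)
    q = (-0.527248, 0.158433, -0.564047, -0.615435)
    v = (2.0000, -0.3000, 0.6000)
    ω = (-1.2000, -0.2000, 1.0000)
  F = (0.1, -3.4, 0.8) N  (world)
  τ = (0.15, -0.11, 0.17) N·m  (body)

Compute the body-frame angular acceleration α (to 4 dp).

α = (2.3333, -1.0900, 0.9093)

ω×(Iω) gyroscopic = (0.0100, 0.1080, 0.0336)
angular accel α = (2.3333, -1.0900, 0.9093)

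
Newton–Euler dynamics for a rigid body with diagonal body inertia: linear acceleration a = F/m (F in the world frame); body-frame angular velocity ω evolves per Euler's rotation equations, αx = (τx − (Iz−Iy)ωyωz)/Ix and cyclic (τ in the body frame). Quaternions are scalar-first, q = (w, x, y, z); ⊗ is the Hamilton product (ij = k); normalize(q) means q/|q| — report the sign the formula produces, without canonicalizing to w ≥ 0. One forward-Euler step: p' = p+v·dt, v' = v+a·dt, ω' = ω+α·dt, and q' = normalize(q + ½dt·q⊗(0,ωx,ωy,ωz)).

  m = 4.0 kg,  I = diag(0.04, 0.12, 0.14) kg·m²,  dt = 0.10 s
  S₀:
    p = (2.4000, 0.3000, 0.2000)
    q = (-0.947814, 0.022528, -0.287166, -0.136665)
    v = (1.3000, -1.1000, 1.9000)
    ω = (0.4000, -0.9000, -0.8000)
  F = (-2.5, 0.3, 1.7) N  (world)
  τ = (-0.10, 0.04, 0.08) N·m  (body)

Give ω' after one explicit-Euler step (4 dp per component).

α = I⁻¹(τ − ω×Iω) = (-2.8600, 0.0667, 0.7771)
ω' = ω + α·dt = (0.1140, -0.8933, -0.7223)

ω' = (0.1140, -0.8933, -0.7223)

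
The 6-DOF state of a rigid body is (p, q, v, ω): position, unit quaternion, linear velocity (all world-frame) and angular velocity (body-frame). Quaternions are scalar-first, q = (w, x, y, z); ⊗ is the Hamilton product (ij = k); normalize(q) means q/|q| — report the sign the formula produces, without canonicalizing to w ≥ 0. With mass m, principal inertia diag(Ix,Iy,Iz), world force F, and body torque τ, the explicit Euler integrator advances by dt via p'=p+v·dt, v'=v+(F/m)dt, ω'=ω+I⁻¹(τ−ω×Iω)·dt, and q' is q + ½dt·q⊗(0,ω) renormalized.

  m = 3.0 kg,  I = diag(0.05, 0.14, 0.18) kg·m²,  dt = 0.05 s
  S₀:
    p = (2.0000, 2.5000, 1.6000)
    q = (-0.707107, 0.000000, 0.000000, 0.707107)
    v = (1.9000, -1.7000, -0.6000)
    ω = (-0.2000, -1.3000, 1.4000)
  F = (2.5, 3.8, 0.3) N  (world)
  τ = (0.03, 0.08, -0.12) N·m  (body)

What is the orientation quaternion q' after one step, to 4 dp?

q' = (-0.7310, 0.0265, 0.0194, 0.6816)

q⊗(0,ω) = (-0.9899498, 1.0606605, 0.7778177, -0.9899498)
updated quaternion q' = (-0.7310, 0.0265, 0.0194, 0.6816)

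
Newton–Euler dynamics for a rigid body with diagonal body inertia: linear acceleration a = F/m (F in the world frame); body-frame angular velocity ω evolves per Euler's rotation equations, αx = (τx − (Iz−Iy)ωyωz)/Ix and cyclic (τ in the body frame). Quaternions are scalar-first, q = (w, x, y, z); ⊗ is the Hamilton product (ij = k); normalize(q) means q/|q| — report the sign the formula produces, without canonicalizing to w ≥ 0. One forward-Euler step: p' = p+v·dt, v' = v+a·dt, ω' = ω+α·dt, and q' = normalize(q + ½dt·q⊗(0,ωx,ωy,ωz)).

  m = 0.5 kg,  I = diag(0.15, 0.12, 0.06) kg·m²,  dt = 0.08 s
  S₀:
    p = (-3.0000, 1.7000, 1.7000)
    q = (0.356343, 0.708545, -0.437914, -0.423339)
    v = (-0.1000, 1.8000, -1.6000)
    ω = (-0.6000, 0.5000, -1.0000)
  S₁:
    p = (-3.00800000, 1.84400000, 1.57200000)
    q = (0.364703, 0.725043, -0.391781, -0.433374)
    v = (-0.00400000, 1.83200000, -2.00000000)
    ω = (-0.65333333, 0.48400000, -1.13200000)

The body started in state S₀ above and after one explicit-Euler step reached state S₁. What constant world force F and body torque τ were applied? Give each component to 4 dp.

v₁ − v₀ = (0.09600000, 0.03200000, -0.40000000)
F = m·Δv/dt = (0.6000, 0.2000, -2.5000)
ω₁ − ω₀ = (-0.05333333, -0.01600000, -0.13200000)
applied torque τ = (-0.0700, 0.0300, -0.0900)

F = (0.6000, 0.2000, -2.5000)
τ = (-0.0700, 0.0300, -0.0900)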